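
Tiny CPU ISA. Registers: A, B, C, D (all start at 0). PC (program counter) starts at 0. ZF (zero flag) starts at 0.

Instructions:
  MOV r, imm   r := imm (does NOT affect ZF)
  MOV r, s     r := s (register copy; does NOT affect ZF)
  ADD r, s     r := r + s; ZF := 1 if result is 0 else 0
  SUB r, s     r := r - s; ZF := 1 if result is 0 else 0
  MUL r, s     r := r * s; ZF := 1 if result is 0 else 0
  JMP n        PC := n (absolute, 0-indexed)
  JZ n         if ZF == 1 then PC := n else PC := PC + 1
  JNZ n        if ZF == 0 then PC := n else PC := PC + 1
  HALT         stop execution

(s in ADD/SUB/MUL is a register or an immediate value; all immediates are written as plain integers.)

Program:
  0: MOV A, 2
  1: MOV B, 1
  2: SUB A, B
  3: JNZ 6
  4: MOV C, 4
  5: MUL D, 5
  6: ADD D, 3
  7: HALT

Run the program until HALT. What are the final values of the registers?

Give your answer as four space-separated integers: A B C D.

Step 1: PC=0 exec 'MOV A, 2'. After: A=2 B=0 C=0 D=0 ZF=0 PC=1
Step 2: PC=1 exec 'MOV B, 1'. After: A=2 B=1 C=0 D=0 ZF=0 PC=2
Step 3: PC=2 exec 'SUB A, B'. After: A=1 B=1 C=0 D=0 ZF=0 PC=3
Step 4: PC=3 exec 'JNZ 6'. After: A=1 B=1 C=0 D=0 ZF=0 PC=6
Step 5: PC=6 exec 'ADD D, 3'. After: A=1 B=1 C=0 D=3 ZF=0 PC=7
Step 6: PC=7 exec 'HALT'. After: A=1 B=1 C=0 D=3 ZF=0 PC=7 HALTED

Answer: 1 1 0 3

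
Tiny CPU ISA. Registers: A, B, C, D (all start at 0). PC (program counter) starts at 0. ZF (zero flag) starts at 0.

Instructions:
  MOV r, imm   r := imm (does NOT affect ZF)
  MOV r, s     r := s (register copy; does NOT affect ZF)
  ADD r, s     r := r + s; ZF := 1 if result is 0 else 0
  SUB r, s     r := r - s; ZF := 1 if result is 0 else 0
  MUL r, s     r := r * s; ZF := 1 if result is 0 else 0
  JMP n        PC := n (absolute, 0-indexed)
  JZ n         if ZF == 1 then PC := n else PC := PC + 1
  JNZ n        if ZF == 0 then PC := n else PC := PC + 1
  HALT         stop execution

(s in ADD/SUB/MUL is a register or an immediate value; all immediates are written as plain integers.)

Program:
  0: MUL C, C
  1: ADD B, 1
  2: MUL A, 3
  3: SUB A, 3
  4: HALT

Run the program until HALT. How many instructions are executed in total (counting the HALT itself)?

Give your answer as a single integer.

Answer: 5

Derivation:
Step 1: PC=0 exec 'MUL C, C'. After: A=0 B=0 C=0 D=0 ZF=1 PC=1
Step 2: PC=1 exec 'ADD B, 1'. After: A=0 B=1 C=0 D=0 ZF=0 PC=2
Step 3: PC=2 exec 'MUL A, 3'. After: A=0 B=1 C=0 D=0 ZF=1 PC=3
Step 4: PC=3 exec 'SUB A, 3'. After: A=-3 B=1 C=0 D=0 ZF=0 PC=4
Step 5: PC=4 exec 'HALT'. After: A=-3 B=1 C=0 D=0 ZF=0 PC=4 HALTED
Total instructions executed: 5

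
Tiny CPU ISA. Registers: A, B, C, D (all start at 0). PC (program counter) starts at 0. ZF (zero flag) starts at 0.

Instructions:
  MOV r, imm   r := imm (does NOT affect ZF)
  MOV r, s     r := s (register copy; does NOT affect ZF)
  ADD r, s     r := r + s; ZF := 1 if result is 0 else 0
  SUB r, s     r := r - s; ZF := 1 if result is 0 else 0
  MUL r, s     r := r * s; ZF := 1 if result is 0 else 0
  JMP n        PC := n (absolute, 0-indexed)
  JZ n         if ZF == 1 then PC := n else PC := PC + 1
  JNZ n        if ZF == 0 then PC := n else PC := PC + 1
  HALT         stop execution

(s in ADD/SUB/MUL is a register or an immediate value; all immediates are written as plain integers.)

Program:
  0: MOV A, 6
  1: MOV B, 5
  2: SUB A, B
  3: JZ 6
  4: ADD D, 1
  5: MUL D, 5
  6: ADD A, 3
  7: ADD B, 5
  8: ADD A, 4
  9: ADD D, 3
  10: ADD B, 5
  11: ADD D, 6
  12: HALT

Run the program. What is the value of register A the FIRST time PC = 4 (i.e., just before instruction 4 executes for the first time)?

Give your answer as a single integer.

Step 1: PC=0 exec 'MOV A, 6'. After: A=6 B=0 C=0 D=0 ZF=0 PC=1
Step 2: PC=1 exec 'MOV B, 5'. After: A=6 B=5 C=0 D=0 ZF=0 PC=2
Step 3: PC=2 exec 'SUB A, B'. After: A=1 B=5 C=0 D=0 ZF=0 PC=3
Step 4: PC=3 exec 'JZ 6'. After: A=1 B=5 C=0 D=0 ZF=0 PC=4
First time PC=4: A=1

1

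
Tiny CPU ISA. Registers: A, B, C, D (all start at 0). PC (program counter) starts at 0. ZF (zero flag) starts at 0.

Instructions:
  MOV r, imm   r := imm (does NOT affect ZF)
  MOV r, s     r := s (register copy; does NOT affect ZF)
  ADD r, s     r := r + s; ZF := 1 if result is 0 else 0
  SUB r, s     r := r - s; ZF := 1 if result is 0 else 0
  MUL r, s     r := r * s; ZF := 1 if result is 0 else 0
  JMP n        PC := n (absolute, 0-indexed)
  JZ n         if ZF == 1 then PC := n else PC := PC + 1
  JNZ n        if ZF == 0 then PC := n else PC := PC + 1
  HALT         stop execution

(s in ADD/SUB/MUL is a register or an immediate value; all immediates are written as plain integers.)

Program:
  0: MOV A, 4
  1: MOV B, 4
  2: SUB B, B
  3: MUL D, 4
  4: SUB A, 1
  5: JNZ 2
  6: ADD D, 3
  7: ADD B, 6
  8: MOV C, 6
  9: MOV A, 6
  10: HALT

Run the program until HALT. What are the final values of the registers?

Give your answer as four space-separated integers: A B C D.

Answer: 6 6 6 3

Derivation:
Step 1: PC=0 exec 'MOV A, 4'. After: A=4 B=0 C=0 D=0 ZF=0 PC=1
Step 2: PC=1 exec 'MOV B, 4'. After: A=4 B=4 C=0 D=0 ZF=0 PC=2
Step 3: PC=2 exec 'SUB B, B'. After: A=4 B=0 C=0 D=0 ZF=1 PC=3
Step 4: PC=3 exec 'MUL D, 4'. After: A=4 B=0 C=0 D=0 ZF=1 PC=4
Step 5: PC=4 exec 'SUB A, 1'. After: A=3 B=0 C=0 D=0 ZF=0 PC=5
Step 6: PC=5 exec 'JNZ 2'. After: A=3 B=0 C=0 D=0 ZF=0 PC=2
Step 7: PC=2 exec 'SUB B, B'. After: A=3 B=0 C=0 D=0 ZF=1 PC=3
Step 8: PC=3 exec 'MUL D, 4'. After: A=3 B=0 C=0 D=0 ZF=1 PC=4
Step 9: PC=4 exec 'SUB A, 1'. After: A=2 B=0 C=0 D=0 ZF=0 PC=5
Step 10: PC=5 exec 'JNZ 2'. After: A=2 B=0 C=0 D=0 ZF=0 PC=2
Step 11: PC=2 exec 'SUB B, B'. After: A=2 B=0 C=0 D=0 ZF=1 PC=3
Step 12: PC=3 exec 'MUL D, 4'. After: A=2 B=0 C=0 D=0 ZF=1 PC=4
Step 13: PC=4 exec 'SUB A, 1'. After: A=1 B=0 C=0 D=0 ZF=0 PC=5
Step 14: PC=5 exec 'JNZ 2'. After: A=1 B=0 C=0 D=0 ZF=0 PC=2
Step 15: PC=2 exec 'SUB B, B'. After: A=1 B=0 C=0 D=0 ZF=1 PC=3
Step 16: PC=3 exec 'MUL D, 4'. After: A=1 B=0 C=0 D=0 ZF=1 PC=4
Step 17: PC=4 exec 'SUB A, 1'. After: A=0 B=0 C=0 D=0 ZF=1 PC=5
Step 18: PC=5 exec 'JNZ 2'. After: A=0 B=0 C=0 D=0 ZF=1 PC=6
Step 19: PC=6 exec 'ADD D, 3'. After: A=0 B=0 C=0 D=3 ZF=0 PC=7
Step 20: PC=7 exec 'ADD B, 6'. After: A=0 B=6 C=0 D=3 ZF=0 PC=8
Step 21: PC=8 exec 'MOV C, 6'. After: A=0 B=6 C=6 D=3 ZF=0 PC=9
Step 22: PC=9 exec 'MOV A, 6'. After: A=6 B=6 C=6 D=3 ZF=0 PC=10
Step 23: PC=10 exec 'HALT'. After: A=6 B=6 C=6 D=3 ZF=0 PC=10 HALTED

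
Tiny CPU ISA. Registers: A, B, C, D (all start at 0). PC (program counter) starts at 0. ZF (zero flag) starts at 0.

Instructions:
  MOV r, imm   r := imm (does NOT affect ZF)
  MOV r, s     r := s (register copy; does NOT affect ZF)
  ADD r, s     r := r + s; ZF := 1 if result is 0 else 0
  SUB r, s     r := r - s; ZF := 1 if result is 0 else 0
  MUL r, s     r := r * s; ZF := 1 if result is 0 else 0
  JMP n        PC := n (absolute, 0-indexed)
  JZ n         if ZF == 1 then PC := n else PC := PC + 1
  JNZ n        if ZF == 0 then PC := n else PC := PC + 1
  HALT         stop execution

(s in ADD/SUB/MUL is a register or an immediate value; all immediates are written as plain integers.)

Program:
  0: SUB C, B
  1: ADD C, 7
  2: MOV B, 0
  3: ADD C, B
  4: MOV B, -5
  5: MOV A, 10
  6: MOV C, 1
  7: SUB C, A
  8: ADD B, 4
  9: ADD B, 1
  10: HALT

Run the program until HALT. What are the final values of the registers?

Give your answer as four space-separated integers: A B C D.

Answer: 10 0 -9 0

Derivation:
Step 1: PC=0 exec 'SUB C, B'. After: A=0 B=0 C=0 D=0 ZF=1 PC=1
Step 2: PC=1 exec 'ADD C, 7'. After: A=0 B=0 C=7 D=0 ZF=0 PC=2
Step 3: PC=2 exec 'MOV B, 0'. After: A=0 B=0 C=7 D=0 ZF=0 PC=3
Step 4: PC=3 exec 'ADD C, B'. After: A=0 B=0 C=7 D=0 ZF=0 PC=4
Step 5: PC=4 exec 'MOV B, -5'. After: A=0 B=-5 C=7 D=0 ZF=0 PC=5
Step 6: PC=5 exec 'MOV A, 10'. After: A=10 B=-5 C=7 D=0 ZF=0 PC=6
Step 7: PC=6 exec 'MOV C, 1'. After: A=10 B=-5 C=1 D=0 ZF=0 PC=7
Step 8: PC=7 exec 'SUB C, A'. After: A=10 B=-5 C=-9 D=0 ZF=0 PC=8
Step 9: PC=8 exec 'ADD B, 4'. After: A=10 B=-1 C=-9 D=0 ZF=0 PC=9
Step 10: PC=9 exec 'ADD B, 1'. After: A=10 B=0 C=-9 D=0 ZF=1 PC=10
Step 11: PC=10 exec 'HALT'. After: A=10 B=0 C=-9 D=0 ZF=1 PC=10 HALTED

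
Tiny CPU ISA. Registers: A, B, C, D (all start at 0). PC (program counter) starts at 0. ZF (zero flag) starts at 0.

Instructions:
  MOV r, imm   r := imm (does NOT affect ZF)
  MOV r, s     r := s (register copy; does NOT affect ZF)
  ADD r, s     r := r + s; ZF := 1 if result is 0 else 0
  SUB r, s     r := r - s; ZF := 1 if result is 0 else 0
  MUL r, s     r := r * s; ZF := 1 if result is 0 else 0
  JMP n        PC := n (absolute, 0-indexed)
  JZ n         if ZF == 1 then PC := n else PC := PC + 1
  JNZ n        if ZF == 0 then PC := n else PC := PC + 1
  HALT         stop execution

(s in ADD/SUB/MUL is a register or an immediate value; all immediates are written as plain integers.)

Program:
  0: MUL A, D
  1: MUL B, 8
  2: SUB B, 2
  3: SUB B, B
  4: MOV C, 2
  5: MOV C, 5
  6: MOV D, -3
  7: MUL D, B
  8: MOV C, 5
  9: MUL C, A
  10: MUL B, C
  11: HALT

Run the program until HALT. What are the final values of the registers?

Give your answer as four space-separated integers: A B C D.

Answer: 0 0 0 0

Derivation:
Step 1: PC=0 exec 'MUL A, D'. After: A=0 B=0 C=0 D=0 ZF=1 PC=1
Step 2: PC=1 exec 'MUL B, 8'. After: A=0 B=0 C=0 D=0 ZF=1 PC=2
Step 3: PC=2 exec 'SUB B, 2'. After: A=0 B=-2 C=0 D=0 ZF=0 PC=3
Step 4: PC=3 exec 'SUB B, B'. After: A=0 B=0 C=0 D=0 ZF=1 PC=4
Step 5: PC=4 exec 'MOV C, 2'. After: A=0 B=0 C=2 D=0 ZF=1 PC=5
Step 6: PC=5 exec 'MOV C, 5'. After: A=0 B=0 C=5 D=0 ZF=1 PC=6
Step 7: PC=6 exec 'MOV D, -3'. After: A=0 B=0 C=5 D=-3 ZF=1 PC=7
Step 8: PC=7 exec 'MUL D, B'. After: A=0 B=0 C=5 D=0 ZF=1 PC=8
Step 9: PC=8 exec 'MOV C, 5'. After: A=0 B=0 C=5 D=0 ZF=1 PC=9
Step 10: PC=9 exec 'MUL C, A'. After: A=0 B=0 C=0 D=0 ZF=1 PC=10
Step 11: PC=10 exec 'MUL B, C'. After: A=0 B=0 C=0 D=0 ZF=1 PC=11
Step 12: PC=11 exec 'HALT'. After: A=0 B=0 C=0 D=0 ZF=1 PC=11 HALTED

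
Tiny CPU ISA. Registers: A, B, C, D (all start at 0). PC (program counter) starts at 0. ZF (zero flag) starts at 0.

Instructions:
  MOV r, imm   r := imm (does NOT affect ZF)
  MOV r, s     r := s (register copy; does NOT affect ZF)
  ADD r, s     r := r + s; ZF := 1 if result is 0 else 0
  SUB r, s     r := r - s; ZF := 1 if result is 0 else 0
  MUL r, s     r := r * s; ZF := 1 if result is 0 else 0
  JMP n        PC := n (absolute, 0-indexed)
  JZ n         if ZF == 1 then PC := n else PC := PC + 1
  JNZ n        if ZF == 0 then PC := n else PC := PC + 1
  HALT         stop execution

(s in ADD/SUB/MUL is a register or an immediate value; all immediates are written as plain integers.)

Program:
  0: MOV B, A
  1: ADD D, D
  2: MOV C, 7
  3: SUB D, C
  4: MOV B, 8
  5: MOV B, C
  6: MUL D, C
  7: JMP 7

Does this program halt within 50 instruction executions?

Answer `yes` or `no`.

Answer: no

Derivation:
Step 1: PC=0 exec 'MOV B, A'. After: A=0 B=0 C=0 D=0 ZF=0 PC=1
Step 2: PC=1 exec 'ADD D, D'. After: A=0 B=0 C=0 D=0 ZF=1 PC=2
Step 3: PC=2 exec 'MOV C, 7'. After: A=0 B=0 C=7 D=0 ZF=1 PC=3
Step 4: PC=3 exec 'SUB D, C'. After: A=0 B=0 C=7 D=-7 ZF=0 PC=4
Step 5: PC=4 exec 'MOV B, 8'. After: A=0 B=8 C=7 D=-7 ZF=0 PC=5
Step 6: PC=5 exec 'MOV B, C'. After: A=0 B=7 C=7 D=-7 ZF=0 PC=6
Step 7: PC=6 exec 'MUL D, C'. After: A=0 B=7 C=7 D=-49 ZF=0 PC=7
Step 8: PC=7 exec 'JMP 7'. After: A=0 B=7 C=7 D=-49 ZF=0 PC=7
State after step 8 equals state after step 7: the program is in a cycle of length 1 and will never halt.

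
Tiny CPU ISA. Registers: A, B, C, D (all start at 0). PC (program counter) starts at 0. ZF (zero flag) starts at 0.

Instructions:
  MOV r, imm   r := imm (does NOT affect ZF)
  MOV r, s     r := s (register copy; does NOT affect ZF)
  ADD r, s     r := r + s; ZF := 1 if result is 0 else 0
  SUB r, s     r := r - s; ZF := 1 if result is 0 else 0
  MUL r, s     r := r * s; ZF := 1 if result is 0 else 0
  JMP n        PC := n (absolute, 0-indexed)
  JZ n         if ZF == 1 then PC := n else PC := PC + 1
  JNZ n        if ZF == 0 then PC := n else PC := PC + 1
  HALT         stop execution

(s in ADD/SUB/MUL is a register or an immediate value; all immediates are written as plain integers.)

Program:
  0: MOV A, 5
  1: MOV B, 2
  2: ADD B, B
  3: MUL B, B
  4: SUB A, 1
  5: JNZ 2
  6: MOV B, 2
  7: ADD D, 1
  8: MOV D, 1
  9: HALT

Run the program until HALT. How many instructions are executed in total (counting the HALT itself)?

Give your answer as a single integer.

Step 1: PC=0 exec 'MOV A, 5'. After: A=5 B=0 C=0 D=0 ZF=0 PC=1
Step 2: PC=1 exec 'MOV B, 2'. After: A=5 B=2 C=0 D=0 ZF=0 PC=2
Step 3: PC=2 exec 'ADD B, B'. After: A=5 B=4 C=0 D=0 ZF=0 PC=3
Step 4: PC=3 exec 'MUL B, B'. After: A=5 B=16 C=0 D=0 ZF=0 PC=4
Step 5: PC=4 exec 'SUB A, 1'. After: A=4 B=16 C=0 D=0 ZF=0 PC=5
Step 6: PC=5 exec 'JNZ 2'. After: A=4 B=16 C=0 D=0 ZF=0 PC=2
Step 7: PC=2 exec 'ADD B, B'. After: A=4 B=32 C=0 D=0 ZF=0 PC=3
Step 8: PC=3 exec 'MUL B, B'. After: A=4 B=1024 C=0 D=0 ZF=0 PC=4
Step 9: PC=4 exec 'SUB A, 1'. After: A=3 B=1024 C=0 D=0 ZF=0 PC=5
Step 10: PC=5 exec 'JNZ 2'. After: A=3 B=1024 C=0 D=0 ZF=0 PC=2
Step 11: PC=2 exec 'ADD B, B'. After: A=3 B=2048 C=0 D=0 ZF=0 PC=3
Step 12: PC=3 exec 'MUL B, B'. After: A=3 B=4194304 C=0 D=0 ZF=0 PC=4
Step 13: PC=4 exec 'SUB A, 1'. After: A=2 B=4194304 C=0 D=0 ZF=0 PC=5
Step 14: PC=5 exec 'JNZ 2'. After: A=2 B=4194304 C=0 D=0 ZF=0 PC=2
Step 15: PC=2 exec 'ADD B, B'. After: A=2 B=8388608 C=0 D=0 ZF=0 PC=3
Step 16: PC=3 exec 'MUL B, B'. After: A=2 B=70368744177664 C=0 D=0 ZF=0 PC=4
Step 17: PC=4 exec 'SUB A, 1'. After: A=1 B=70368744177664 C=0 D=0 ZF=0 PC=5
Step 18: PC=5 exec 'JNZ 2'. After: A=1 B=70368744177664 C=0 D=0 ZF=0 PC=2
Step 19: PC=2 exec 'ADD B, B'. After: A=1 B=140737488355328 C=0 D=0 ZF=0 PC=3
Step 20: PC=3 exec 'MUL B, B'. After: A=1 B=19807040628566084398385987584 C=0 D=0 ZF=0 PC=4
Step 21: PC=4 exec 'SUB A, 1'. After: A=0 B=19807040628566084398385987584 C=0 D=0 ZF=1 PC=5
Step 22: PC=5 exec 'JNZ 2'. After: A=0 B=19807040628566084398385987584 C=0 D=0 ZF=1 PC=6
Step 23: PC=6 exec 'MOV B, 2'. After: A=0 B=2 C=0 D=0 ZF=1 PC=7
Step 24: PC=7 exec 'ADD D, 1'. After: A=0 B=2 C=0 D=1 ZF=0 PC=8
Step 25: PC=8 exec 'MOV D, 1'. After: A=0 B=2 C=0 D=1 ZF=0 PC=9
Step 26: PC=9 exec 'HALT'. After: A=0 B=2 C=0 D=1 ZF=0 PC=9 HALTED
Total instructions executed: 26

Answer: 26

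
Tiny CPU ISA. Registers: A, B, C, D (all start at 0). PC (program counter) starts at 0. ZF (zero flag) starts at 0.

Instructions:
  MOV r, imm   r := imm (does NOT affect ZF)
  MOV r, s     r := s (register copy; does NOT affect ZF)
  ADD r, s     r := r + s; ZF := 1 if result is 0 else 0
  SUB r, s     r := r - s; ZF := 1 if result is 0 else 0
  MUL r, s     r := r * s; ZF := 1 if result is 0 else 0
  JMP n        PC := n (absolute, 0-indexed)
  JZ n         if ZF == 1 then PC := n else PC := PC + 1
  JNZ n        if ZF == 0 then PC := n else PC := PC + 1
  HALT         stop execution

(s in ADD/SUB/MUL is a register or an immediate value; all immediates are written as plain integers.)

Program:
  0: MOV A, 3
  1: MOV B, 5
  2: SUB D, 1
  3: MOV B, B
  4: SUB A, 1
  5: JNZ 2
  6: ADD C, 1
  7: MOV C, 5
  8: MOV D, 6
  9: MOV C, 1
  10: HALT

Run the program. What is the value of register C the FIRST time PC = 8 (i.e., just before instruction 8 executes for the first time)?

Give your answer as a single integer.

Step 1: PC=0 exec 'MOV A, 3'. After: A=3 B=0 C=0 D=0 ZF=0 PC=1
Step 2: PC=1 exec 'MOV B, 5'. After: A=3 B=5 C=0 D=0 ZF=0 PC=2
Step 3: PC=2 exec 'SUB D, 1'. After: A=3 B=5 C=0 D=-1 ZF=0 PC=3
Step 4: PC=3 exec 'MOV B, B'. After: A=3 B=5 C=0 D=-1 ZF=0 PC=4
Step 5: PC=4 exec 'SUB A, 1'. After: A=2 B=5 C=0 D=-1 ZF=0 PC=5
Step 6: PC=5 exec 'JNZ 2'. After: A=2 B=5 C=0 D=-1 ZF=0 PC=2
Step 7: PC=2 exec 'SUB D, 1'. After: A=2 B=5 C=0 D=-2 ZF=0 PC=3
Step 8: PC=3 exec 'MOV B, B'. After: A=2 B=5 C=0 D=-2 ZF=0 PC=4
Step 9: PC=4 exec 'SUB A, 1'. After: A=1 B=5 C=0 D=-2 ZF=0 PC=5
Step 10: PC=5 exec 'JNZ 2'. After: A=1 B=5 C=0 D=-2 ZF=0 PC=2
Step 11: PC=2 exec 'SUB D, 1'. After: A=1 B=5 C=0 D=-3 ZF=0 PC=3
Step 12: PC=3 exec 'MOV B, B'. After: A=1 B=5 C=0 D=-3 ZF=0 PC=4
Step 13: PC=4 exec 'SUB A, 1'. After: A=0 B=5 C=0 D=-3 ZF=1 PC=5
Step 14: PC=5 exec 'JNZ 2'. After: A=0 B=5 C=0 D=-3 ZF=1 PC=6
Step 15: PC=6 exec 'ADD C, 1'. After: A=0 B=5 C=1 D=-3 ZF=0 PC=7
Step 16: PC=7 exec 'MOV C, 5'. After: A=0 B=5 C=5 D=-3 ZF=0 PC=8
First time PC=8: C=5

5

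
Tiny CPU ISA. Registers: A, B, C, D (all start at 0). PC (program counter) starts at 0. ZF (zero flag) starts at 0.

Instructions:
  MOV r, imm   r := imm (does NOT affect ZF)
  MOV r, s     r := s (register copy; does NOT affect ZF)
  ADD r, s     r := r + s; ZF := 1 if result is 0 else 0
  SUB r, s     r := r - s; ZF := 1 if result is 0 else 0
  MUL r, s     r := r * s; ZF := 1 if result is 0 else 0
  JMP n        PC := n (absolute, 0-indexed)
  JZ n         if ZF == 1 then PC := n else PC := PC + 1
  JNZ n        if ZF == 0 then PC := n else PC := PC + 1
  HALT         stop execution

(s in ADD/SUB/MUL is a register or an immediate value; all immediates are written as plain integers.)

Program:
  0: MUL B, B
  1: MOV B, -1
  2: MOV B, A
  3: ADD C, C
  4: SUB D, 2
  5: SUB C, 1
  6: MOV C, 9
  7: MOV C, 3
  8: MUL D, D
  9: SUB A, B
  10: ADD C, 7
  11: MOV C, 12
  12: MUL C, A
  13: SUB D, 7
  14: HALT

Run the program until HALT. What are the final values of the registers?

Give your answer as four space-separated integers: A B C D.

Answer: 0 0 0 -3

Derivation:
Step 1: PC=0 exec 'MUL B, B'. After: A=0 B=0 C=0 D=0 ZF=1 PC=1
Step 2: PC=1 exec 'MOV B, -1'. After: A=0 B=-1 C=0 D=0 ZF=1 PC=2
Step 3: PC=2 exec 'MOV B, A'. After: A=0 B=0 C=0 D=0 ZF=1 PC=3
Step 4: PC=3 exec 'ADD C, C'. After: A=0 B=0 C=0 D=0 ZF=1 PC=4
Step 5: PC=4 exec 'SUB D, 2'. After: A=0 B=0 C=0 D=-2 ZF=0 PC=5
Step 6: PC=5 exec 'SUB C, 1'. After: A=0 B=0 C=-1 D=-2 ZF=0 PC=6
Step 7: PC=6 exec 'MOV C, 9'. After: A=0 B=0 C=9 D=-2 ZF=0 PC=7
Step 8: PC=7 exec 'MOV C, 3'. After: A=0 B=0 C=3 D=-2 ZF=0 PC=8
Step 9: PC=8 exec 'MUL D, D'. After: A=0 B=0 C=3 D=4 ZF=0 PC=9
Step 10: PC=9 exec 'SUB A, B'. After: A=0 B=0 C=3 D=4 ZF=1 PC=10
Step 11: PC=10 exec 'ADD C, 7'. After: A=0 B=0 C=10 D=4 ZF=0 PC=11
Step 12: PC=11 exec 'MOV C, 12'. After: A=0 B=0 C=12 D=4 ZF=0 PC=12
Step 13: PC=12 exec 'MUL C, A'. After: A=0 B=0 C=0 D=4 ZF=1 PC=13
Step 14: PC=13 exec 'SUB D, 7'. After: A=0 B=0 C=0 D=-3 ZF=0 PC=14
Step 15: PC=14 exec 'HALT'. After: A=0 B=0 C=0 D=-3 ZF=0 PC=14 HALTED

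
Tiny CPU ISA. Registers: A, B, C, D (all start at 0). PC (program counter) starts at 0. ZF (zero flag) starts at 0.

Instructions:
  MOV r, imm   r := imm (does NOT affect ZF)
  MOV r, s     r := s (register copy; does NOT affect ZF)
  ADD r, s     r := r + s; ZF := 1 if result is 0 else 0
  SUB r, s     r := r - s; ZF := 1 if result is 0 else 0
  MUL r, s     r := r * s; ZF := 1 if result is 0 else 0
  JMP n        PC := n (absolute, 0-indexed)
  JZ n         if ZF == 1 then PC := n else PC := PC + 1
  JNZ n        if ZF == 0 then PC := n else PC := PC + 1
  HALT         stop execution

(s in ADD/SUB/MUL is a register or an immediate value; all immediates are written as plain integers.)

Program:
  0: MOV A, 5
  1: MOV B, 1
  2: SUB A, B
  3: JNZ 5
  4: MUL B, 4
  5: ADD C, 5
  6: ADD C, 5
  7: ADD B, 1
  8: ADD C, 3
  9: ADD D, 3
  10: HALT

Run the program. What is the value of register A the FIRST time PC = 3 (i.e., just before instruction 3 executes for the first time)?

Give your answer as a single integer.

Step 1: PC=0 exec 'MOV A, 5'. After: A=5 B=0 C=0 D=0 ZF=0 PC=1
Step 2: PC=1 exec 'MOV B, 1'. After: A=5 B=1 C=0 D=0 ZF=0 PC=2
Step 3: PC=2 exec 'SUB A, B'. After: A=4 B=1 C=0 D=0 ZF=0 PC=3
First time PC=3: A=4

4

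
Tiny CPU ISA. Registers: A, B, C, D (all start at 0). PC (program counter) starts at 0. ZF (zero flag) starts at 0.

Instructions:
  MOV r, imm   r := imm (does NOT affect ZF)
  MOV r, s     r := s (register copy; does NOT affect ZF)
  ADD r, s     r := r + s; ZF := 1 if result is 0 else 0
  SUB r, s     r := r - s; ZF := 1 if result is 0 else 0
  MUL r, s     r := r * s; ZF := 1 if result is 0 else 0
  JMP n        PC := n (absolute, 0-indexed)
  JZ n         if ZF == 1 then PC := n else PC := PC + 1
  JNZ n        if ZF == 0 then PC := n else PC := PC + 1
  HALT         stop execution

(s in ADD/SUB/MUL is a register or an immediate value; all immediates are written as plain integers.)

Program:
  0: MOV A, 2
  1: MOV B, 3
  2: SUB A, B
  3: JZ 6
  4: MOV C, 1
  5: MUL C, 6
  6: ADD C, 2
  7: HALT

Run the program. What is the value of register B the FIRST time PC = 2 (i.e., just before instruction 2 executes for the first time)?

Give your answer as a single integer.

Step 1: PC=0 exec 'MOV A, 2'. After: A=2 B=0 C=0 D=0 ZF=0 PC=1
Step 2: PC=1 exec 'MOV B, 3'. After: A=2 B=3 C=0 D=0 ZF=0 PC=2
First time PC=2: B=3

3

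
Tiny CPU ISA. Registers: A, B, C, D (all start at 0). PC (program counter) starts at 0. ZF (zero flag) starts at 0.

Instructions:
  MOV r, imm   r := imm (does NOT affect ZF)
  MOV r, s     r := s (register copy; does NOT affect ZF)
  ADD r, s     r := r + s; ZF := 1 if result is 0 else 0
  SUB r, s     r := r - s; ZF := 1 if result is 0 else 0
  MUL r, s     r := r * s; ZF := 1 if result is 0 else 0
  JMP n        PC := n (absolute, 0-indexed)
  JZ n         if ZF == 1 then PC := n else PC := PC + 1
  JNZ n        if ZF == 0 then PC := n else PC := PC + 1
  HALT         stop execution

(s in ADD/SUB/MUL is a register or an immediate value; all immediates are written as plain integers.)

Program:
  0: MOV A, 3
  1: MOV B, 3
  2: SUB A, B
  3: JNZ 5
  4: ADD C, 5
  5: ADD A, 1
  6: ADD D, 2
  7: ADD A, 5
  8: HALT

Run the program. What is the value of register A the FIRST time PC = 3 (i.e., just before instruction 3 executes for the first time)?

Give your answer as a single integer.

Step 1: PC=0 exec 'MOV A, 3'. After: A=3 B=0 C=0 D=0 ZF=0 PC=1
Step 2: PC=1 exec 'MOV B, 3'. After: A=3 B=3 C=0 D=0 ZF=0 PC=2
Step 3: PC=2 exec 'SUB A, B'. After: A=0 B=3 C=0 D=0 ZF=1 PC=3
First time PC=3: A=0

0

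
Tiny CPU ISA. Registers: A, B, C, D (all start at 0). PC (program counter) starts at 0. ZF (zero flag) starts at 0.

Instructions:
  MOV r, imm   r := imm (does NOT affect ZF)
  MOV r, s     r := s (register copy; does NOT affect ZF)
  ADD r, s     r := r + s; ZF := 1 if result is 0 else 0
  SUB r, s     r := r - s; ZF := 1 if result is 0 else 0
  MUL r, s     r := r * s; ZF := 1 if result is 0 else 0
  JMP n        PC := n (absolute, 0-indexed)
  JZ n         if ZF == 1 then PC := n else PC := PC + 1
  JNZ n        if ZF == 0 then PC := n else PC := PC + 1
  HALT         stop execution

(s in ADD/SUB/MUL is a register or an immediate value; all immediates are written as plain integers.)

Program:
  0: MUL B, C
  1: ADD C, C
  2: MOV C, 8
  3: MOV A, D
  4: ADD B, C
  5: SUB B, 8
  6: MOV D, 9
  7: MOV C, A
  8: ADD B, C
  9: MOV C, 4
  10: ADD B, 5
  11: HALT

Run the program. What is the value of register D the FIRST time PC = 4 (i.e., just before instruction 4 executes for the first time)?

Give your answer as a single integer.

Step 1: PC=0 exec 'MUL B, C'. After: A=0 B=0 C=0 D=0 ZF=1 PC=1
Step 2: PC=1 exec 'ADD C, C'. After: A=0 B=0 C=0 D=0 ZF=1 PC=2
Step 3: PC=2 exec 'MOV C, 8'. After: A=0 B=0 C=8 D=0 ZF=1 PC=3
Step 4: PC=3 exec 'MOV A, D'. After: A=0 B=0 C=8 D=0 ZF=1 PC=4
First time PC=4: D=0

0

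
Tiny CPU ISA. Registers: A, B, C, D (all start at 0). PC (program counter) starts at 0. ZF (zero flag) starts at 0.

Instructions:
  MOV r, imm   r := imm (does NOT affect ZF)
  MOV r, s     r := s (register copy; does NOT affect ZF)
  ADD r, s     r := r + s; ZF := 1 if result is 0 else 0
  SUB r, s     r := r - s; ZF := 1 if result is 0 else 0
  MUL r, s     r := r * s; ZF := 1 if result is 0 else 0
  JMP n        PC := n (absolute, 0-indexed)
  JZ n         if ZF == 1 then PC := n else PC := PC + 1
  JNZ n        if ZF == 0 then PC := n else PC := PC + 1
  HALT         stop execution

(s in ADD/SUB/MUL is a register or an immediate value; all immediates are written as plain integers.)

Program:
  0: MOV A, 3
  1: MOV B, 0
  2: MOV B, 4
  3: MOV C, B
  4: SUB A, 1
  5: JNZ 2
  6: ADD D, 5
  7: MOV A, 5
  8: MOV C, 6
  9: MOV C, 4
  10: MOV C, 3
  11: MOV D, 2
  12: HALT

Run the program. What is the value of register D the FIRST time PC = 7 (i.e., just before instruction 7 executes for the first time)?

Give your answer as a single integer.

Step 1: PC=0 exec 'MOV A, 3'. After: A=3 B=0 C=0 D=0 ZF=0 PC=1
Step 2: PC=1 exec 'MOV B, 0'. After: A=3 B=0 C=0 D=0 ZF=0 PC=2
Step 3: PC=2 exec 'MOV B, 4'. After: A=3 B=4 C=0 D=0 ZF=0 PC=3
Step 4: PC=3 exec 'MOV C, B'. After: A=3 B=4 C=4 D=0 ZF=0 PC=4
Step 5: PC=4 exec 'SUB A, 1'. After: A=2 B=4 C=4 D=0 ZF=0 PC=5
Step 6: PC=5 exec 'JNZ 2'. After: A=2 B=4 C=4 D=0 ZF=0 PC=2
Step 7: PC=2 exec 'MOV B, 4'. After: A=2 B=4 C=4 D=0 ZF=0 PC=3
Step 8: PC=3 exec 'MOV C, B'. After: A=2 B=4 C=4 D=0 ZF=0 PC=4
Step 9: PC=4 exec 'SUB A, 1'. After: A=1 B=4 C=4 D=0 ZF=0 PC=5
Step 10: PC=5 exec 'JNZ 2'. After: A=1 B=4 C=4 D=0 ZF=0 PC=2
Step 11: PC=2 exec 'MOV B, 4'. After: A=1 B=4 C=4 D=0 ZF=0 PC=3
Step 12: PC=3 exec 'MOV C, B'. After: A=1 B=4 C=4 D=0 ZF=0 PC=4
Step 13: PC=4 exec 'SUB A, 1'. After: A=0 B=4 C=4 D=0 ZF=1 PC=5
Step 14: PC=5 exec 'JNZ 2'. After: A=0 B=4 C=4 D=0 ZF=1 PC=6
Step 15: PC=6 exec 'ADD D, 5'. After: A=0 B=4 C=4 D=5 ZF=0 PC=7
First time PC=7: D=5

5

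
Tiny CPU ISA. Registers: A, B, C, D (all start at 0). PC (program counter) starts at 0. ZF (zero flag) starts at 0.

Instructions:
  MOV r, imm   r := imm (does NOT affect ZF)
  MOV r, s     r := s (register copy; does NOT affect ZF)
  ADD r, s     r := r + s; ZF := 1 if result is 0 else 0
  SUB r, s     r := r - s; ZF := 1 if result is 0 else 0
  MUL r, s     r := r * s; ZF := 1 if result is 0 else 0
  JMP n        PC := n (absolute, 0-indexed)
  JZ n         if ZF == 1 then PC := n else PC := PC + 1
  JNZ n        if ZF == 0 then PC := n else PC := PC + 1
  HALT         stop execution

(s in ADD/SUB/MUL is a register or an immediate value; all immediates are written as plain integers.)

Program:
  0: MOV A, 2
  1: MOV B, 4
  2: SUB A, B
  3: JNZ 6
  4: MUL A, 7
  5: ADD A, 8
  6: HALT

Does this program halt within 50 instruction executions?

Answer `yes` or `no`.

Answer: yes

Derivation:
Step 1: PC=0 exec 'MOV A, 2'. After: A=2 B=0 C=0 D=0 ZF=0 PC=1
Step 2: PC=1 exec 'MOV B, 4'. After: A=2 B=4 C=0 D=0 ZF=0 PC=2
Step 3: PC=2 exec 'SUB A, B'. After: A=-2 B=4 C=0 D=0 ZF=0 PC=3
Step 4: PC=3 exec 'JNZ 6'. After: A=-2 B=4 C=0 D=0 ZF=0 PC=6
Step 5: PC=6 exec 'HALT'. After: A=-2 B=4 C=0 D=0 ZF=0 PC=6 HALTED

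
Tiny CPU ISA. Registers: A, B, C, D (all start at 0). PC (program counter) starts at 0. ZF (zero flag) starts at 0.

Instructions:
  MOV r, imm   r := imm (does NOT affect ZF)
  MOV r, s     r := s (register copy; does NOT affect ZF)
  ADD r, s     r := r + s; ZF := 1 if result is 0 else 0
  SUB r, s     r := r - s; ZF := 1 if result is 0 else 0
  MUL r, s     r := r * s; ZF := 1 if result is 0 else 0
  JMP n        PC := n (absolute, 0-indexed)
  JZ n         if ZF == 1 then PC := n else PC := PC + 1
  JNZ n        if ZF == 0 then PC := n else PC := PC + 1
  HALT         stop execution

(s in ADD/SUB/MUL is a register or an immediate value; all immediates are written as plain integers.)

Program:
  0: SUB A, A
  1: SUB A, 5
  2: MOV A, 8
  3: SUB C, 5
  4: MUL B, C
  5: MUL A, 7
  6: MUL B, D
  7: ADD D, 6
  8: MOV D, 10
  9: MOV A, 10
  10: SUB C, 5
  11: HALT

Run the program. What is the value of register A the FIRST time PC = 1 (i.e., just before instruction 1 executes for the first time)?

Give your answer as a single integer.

Step 1: PC=0 exec 'SUB A, A'. After: A=0 B=0 C=0 D=0 ZF=1 PC=1
First time PC=1: A=0

0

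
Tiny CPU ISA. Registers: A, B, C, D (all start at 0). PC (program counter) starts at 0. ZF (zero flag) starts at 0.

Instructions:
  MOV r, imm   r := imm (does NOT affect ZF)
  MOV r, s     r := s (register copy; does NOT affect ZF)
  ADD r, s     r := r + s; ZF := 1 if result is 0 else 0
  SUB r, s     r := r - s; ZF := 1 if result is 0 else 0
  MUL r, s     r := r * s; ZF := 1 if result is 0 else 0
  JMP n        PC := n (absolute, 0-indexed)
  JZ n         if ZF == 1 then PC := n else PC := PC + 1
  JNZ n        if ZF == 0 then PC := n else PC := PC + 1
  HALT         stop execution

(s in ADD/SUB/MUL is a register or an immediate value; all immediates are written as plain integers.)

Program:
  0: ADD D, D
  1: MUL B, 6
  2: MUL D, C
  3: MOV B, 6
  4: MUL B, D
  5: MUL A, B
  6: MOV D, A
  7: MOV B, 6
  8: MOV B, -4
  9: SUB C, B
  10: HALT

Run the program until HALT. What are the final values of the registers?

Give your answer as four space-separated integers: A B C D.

Answer: 0 -4 4 0

Derivation:
Step 1: PC=0 exec 'ADD D, D'. After: A=0 B=0 C=0 D=0 ZF=1 PC=1
Step 2: PC=1 exec 'MUL B, 6'. After: A=0 B=0 C=0 D=0 ZF=1 PC=2
Step 3: PC=2 exec 'MUL D, C'. After: A=0 B=0 C=0 D=0 ZF=1 PC=3
Step 4: PC=3 exec 'MOV B, 6'. After: A=0 B=6 C=0 D=0 ZF=1 PC=4
Step 5: PC=4 exec 'MUL B, D'. After: A=0 B=0 C=0 D=0 ZF=1 PC=5
Step 6: PC=5 exec 'MUL A, B'. After: A=0 B=0 C=0 D=0 ZF=1 PC=6
Step 7: PC=6 exec 'MOV D, A'. After: A=0 B=0 C=0 D=0 ZF=1 PC=7
Step 8: PC=7 exec 'MOV B, 6'. After: A=0 B=6 C=0 D=0 ZF=1 PC=8
Step 9: PC=8 exec 'MOV B, -4'. After: A=0 B=-4 C=0 D=0 ZF=1 PC=9
Step 10: PC=9 exec 'SUB C, B'. After: A=0 B=-4 C=4 D=0 ZF=0 PC=10
Step 11: PC=10 exec 'HALT'. After: A=0 B=-4 C=4 D=0 ZF=0 PC=10 HALTED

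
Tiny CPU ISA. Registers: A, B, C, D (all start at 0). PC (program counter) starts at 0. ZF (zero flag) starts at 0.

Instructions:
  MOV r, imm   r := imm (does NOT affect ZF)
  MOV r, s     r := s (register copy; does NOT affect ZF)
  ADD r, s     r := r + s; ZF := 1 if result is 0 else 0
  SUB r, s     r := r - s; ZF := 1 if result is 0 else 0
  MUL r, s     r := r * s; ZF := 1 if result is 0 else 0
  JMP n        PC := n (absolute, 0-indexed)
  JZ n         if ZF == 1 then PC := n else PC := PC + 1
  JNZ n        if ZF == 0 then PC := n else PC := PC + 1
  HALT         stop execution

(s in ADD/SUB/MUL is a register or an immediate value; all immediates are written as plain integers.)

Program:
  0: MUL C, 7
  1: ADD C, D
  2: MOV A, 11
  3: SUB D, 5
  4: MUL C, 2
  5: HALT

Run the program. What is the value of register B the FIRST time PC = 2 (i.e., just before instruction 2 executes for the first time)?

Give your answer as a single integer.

Step 1: PC=0 exec 'MUL C, 7'. After: A=0 B=0 C=0 D=0 ZF=1 PC=1
Step 2: PC=1 exec 'ADD C, D'. After: A=0 B=0 C=0 D=0 ZF=1 PC=2
First time PC=2: B=0

0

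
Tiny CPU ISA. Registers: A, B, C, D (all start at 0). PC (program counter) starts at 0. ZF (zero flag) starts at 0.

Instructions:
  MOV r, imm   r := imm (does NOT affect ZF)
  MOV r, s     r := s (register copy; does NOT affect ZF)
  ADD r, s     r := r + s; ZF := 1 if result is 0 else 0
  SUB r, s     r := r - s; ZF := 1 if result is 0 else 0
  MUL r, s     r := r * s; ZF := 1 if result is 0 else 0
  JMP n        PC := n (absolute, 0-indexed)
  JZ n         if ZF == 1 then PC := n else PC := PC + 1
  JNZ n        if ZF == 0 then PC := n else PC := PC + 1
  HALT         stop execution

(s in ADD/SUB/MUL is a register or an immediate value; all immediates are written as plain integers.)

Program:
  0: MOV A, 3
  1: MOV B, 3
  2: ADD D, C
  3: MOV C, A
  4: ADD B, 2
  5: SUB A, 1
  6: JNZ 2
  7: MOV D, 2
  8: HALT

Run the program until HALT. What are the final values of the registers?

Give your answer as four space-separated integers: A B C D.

Step 1: PC=0 exec 'MOV A, 3'. After: A=3 B=0 C=0 D=0 ZF=0 PC=1
Step 2: PC=1 exec 'MOV B, 3'. After: A=3 B=3 C=0 D=0 ZF=0 PC=2
Step 3: PC=2 exec 'ADD D, C'. After: A=3 B=3 C=0 D=0 ZF=1 PC=3
Step 4: PC=3 exec 'MOV C, A'. After: A=3 B=3 C=3 D=0 ZF=1 PC=4
Step 5: PC=4 exec 'ADD B, 2'. After: A=3 B=5 C=3 D=0 ZF=0 PC=5
Step 6: PC=5 exec 'SUB A, 1'. After: A=2 B=5 C=3 D=0 ZF=0 PC=6
Step 7: PC=6 exec 'JNZ 2'. After: A=2 B=5 C=3 D=0 ZF=0 PC=2
Step 8: PC=2 exec 'ADD D, C'. After: A=2 B=5 C=3 D=3 ZF=0 PC=3
Step 9: PC=3 exec 'MOV C, A'. After: A=2 B=5 C=2 D=3 ZF=0 PC=4
Step 10: PC=4 exec 'ADD B, 2'. After: A=2 B=7 C=2 D=3 ZF=0 PC=5
Step 11: PC=5 exec 'SUB A, 1'. After: A=1 B=7 C=2 D=3 ZF=0 PC=6
Step 12: PC=6 exec 'JNZ 2'. After: A=1 B=7 C=2 D=3 ZF=0 PC=2
Step 13: PC=2 exec 'ADD D, C'. After: A=1 B=7 C=2 D=5 ZF=0 PC=3
Step 14: PC=3 exec 'MOV C, A'. After: A=1 B=7 C=1 D=5 ZF=0 PC=4
Step 15: PC=4 exec 'ADD B, 2'. After: A=1 B=9 C=1 D=5 ZF=0 PC=5
Step 16: PC=5 exec 'SUB A, 1'. After: A=0 B=9 C=1 D=5 ZF=1 PC=6
Step 17: PC=6 exec 'JNZ 2'. After: A=0 B=9 C=1 D=5 ZF=1 PC=7
Step 18: PC=7 exec 'MOV D, 2'. After: A=0 B=9 C=1 D=2 ZF=1 PC=8
Step 19: PC=8 exec 'HALT'. After: A=0 B=9 C=1 D=2 ZF=1 PC=8 HALTED

Answer: 0 9 1 2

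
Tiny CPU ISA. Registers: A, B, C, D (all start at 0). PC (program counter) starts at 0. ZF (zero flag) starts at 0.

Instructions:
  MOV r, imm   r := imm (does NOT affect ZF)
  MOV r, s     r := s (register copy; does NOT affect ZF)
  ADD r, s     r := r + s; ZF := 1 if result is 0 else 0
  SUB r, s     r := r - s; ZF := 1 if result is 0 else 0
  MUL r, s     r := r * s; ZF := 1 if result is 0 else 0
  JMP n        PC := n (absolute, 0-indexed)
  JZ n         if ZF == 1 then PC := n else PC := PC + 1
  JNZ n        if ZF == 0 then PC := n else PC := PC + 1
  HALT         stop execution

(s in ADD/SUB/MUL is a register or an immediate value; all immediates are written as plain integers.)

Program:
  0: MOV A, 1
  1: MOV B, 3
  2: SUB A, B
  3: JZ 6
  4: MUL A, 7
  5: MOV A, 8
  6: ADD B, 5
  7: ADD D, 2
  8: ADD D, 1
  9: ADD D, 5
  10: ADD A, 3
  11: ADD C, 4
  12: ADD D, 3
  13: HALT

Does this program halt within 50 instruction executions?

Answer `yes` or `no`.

Answer: yes

Derivation:
Step 1: PC=0 exec 'MOV A, 1'. After: A=1 B=0 C=0 D=0 ZF=0 PC=1
Step 2: PC=1 exec 'MOV B, 3'. After: A=1 B=3 C=0 D=0 ZF=0 PC=2
Step 3: PC=2 exec 'SUB A, B'. After: A=-2 B=3 C=0 D=0 ZF=0 PC=3
Step 4: PC=3 exec 'JZ 6'. After: A=-2 B=3 C=0 D=0 ZF=0 PC=4
Step 5: PC=4 exec 'MUL A, 7'. After: A=-14 B=3 C=0 D=0 ZF=0 PC=5
Step 6: PC=5 exec 'MOV A, 8'. After: A=8 B=3 C=0 D=0 ZF=0 PC=6
Step 7: PC=6 exec 'ADD B, 5'. After: A=8 B=8 C=0 D=0 ZF=0 PC=7
Step 8: PC=7 exec 'ADD D, 2'. After: A=8 B=8 C=0 D=2 ZF=0 PC=8
Step 9: PC=8 exec 'ADD D, 1'. After: A=8 B=8 C=0 D=3 ZF=0 PC=9
Step 10: PC=9 exec 'ADD D, 5'. After: A=8 B=8 C=0 D=8 ZF=0 PC=10
Step 11: PC=10 exec 'ADD A, 3'. After: A=11 B=8 C=0 D=8 ZF=0 PC=11
Step 12: PC=11 exec 'ADD C, 4'. After: A=11 B=8 C=4 D=8 ZF=0 PC=12
Step 13: PC=12 exec 'ADD D, 3'. After: A=11 B=8 C=4 D=11 ZF=0 PC=13
Step 14: PC=13 exec 'HALT'. After: A=11 B=8 C=4 D=11 ZF=0 PC=13 HALTED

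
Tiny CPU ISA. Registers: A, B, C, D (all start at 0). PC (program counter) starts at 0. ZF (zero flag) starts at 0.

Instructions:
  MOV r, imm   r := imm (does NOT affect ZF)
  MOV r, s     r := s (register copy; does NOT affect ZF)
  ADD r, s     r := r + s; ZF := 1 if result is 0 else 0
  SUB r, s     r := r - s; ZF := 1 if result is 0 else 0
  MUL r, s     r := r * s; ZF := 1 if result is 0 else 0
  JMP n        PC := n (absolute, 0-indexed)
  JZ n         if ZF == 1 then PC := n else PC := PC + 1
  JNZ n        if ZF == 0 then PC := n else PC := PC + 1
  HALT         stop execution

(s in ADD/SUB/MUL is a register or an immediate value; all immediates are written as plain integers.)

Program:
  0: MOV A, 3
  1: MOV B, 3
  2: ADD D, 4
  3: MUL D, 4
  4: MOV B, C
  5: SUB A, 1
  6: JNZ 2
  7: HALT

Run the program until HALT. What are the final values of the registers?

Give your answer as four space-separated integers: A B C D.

Step 1: PC=0 exec 'MOV A, 3'. After: A=3 B=0 C=0 D=0 ZF=0 PC=1
Step 2: PC=1 exec 'MOV B, 3'. After: A=3 B=3 C=0 D=0 ZF=0 PC=2
Step 3: PC=2 exec 'ADD D, 4'. After: A=3 B=3 C=0 D=4 ZF=0 PC=3
Step 4: PC=3 exec 'MUL D, 4'. After: A=3 B=3 C=0 D=16 ZF=0 PC=4
Step 5: PC=4 exec 'MOV B, C'. After: A=3 B=0 C=0 D=16 ZF=0 PC=5
Step 6: PC=5 exec 'SUB A, 1'. After: A=2 B=0 C=0 D=16 ZF=0 PC=6
Step 7: PC=6 exec 'JNZ 2'. After: A=2 B=0 C=0 D=16 ZF=0 PC=2
Step 8: PC=2 exec 'ADD D, 4'. After: A=2 B=0 C=0 D=20 ZF=0 PC=3
Step 9: PC=3 exec 'MUL D, 4'. After: A=2 B=0 C=0 D=80 ZF=0 PC=4
Step 10: PC=4 exec 'MOV B, C'. After: A=2 B=0 C=0 D=80 ZF=0 PC=5
Step 11: PC=5 exec 'SUB A, 1'. After: A=1 B=0 C=0 D=80 ZF=0 PC=6
Step 12: PC=6 exec 'JNZ 2'. After: A=1 B=0 C=0 D=80 ZF=0 PC=2
Step 13: PC=2 exec 'ADD D, 4'. After: A=1 B=0 C=0 D=84 ZF=0 PC=3
Step 14: PC=3 exec 'MUL D, 4'. After: A=1 B=0 C=0 D=336 ZF=0 PC=4
Step 15: PC=4 exec 'MOV B, C'. After: A=1 B=0 C=0 D=336 ZF=0 PC=5
Step 16: PC=5 exec 'SUB A, 1'. After: A=0 B=0 C=0 D=336 ZF=1 PC=6
Step 17: PC=6 exec 'JNZ 2'. After: A=0 B=0 C=0 D=336 ZF=1 PC=7
Step 18: PC=7 exec 'HALT'. After: A=0 B=0 C=0 D=336 ZF=1 PC=7 HALTED

Answer: 0 0 0 336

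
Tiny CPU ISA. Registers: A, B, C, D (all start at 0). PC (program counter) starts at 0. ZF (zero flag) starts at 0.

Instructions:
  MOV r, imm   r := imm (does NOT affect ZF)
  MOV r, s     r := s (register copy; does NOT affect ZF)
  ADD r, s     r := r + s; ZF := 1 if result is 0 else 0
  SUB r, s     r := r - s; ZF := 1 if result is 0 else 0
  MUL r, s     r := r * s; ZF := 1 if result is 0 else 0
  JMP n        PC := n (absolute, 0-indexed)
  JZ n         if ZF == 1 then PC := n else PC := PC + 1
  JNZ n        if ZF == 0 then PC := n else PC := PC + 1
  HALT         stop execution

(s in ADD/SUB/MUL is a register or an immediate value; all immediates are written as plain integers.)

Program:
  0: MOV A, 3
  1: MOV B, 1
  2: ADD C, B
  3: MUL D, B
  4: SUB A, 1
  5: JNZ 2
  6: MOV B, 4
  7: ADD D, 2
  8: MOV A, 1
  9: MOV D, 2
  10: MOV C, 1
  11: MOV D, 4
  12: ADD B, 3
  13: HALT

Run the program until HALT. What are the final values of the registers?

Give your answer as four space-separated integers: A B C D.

Step 1: PC=0 exec 'MOV A, 3'. After: A=3 B=0 C=0 D=0 ZF=0 PC=1
Step 2: PC=1 exec 'MOV B, 1'. After: A=3 B=1 C=0 D=0 ZF=0 PC=2
Step 3: PC=2 exec 'ADD C, B'. After: A=3 B=1 C=1 D=0 ZF=0 PC=3
Step 4: PC=3 exec 'MUL D, B'. After: A=3 B=1 C=1 D=0 ZF=1 PC=4
Step 5: PC=4 exec 'SUB A, 1'. After: A=2 B=1 C=1 D=0 ZF=0 PC=5
Step 6: PC=5 exec 'JNZ 2'. After: A=2 B=1 C=1 D=0 ZF=0 PC=2
Step 7: PC=2 exec 'ADD C, B'. After: A=2 B=1 C=2 D=0 ZF=0 PC=3
Step 8: PC=3 exec 'MUL D, B'. After: A=2 B=1 C=2 D=0 ZF=1 PC=4
Step 9: PC=4 exec 'SUB A, 1'. After: A=1 B=1 C=2 D=0 ZF=0 PC=5
Step 10: PC=5 exec 'JNZ 2'. After: A=1 B=1 C=2 D=0 ZF=0 PC=2
Step 11: PC=2 exec 'ADD C, B'. After: A=1 B=1 C=3 D=0 ZF=0 PC=3
Step 12: PC=3 exec 'MUL D, B'. After: A=1 B=1 C=3 D=0 ZF=1 PC=4
Step 13: PC=4 exec 'SUB A, 1'. After: A=0 B=1 C=3 D=0 ZF=1 PC=5
Step 14: PC=5 exec 'JNZ 2'. After: A=0 B=1 C=3 D=0 ZF=1 PC=6
Step 15: PC=6 exec 'MOV B, 4'. After: A=0 B=4 C=3 D=0 ZF=1 PC=7
Step 16: PC=7 exec 'ADD D, 2'. After: A=0 B=4 C=3 D=2 ZF=0 PC=8
Step 17: PC=8 exec 'MOV A, 1'. After: A=1 B=4 C=3 D=2 ZF=0 PC=9
Step 18: PC=9 exec 'MOV D, 2'. After: A=1 B=4 C=3 D=2 ZF=0 PC=10
Step 19: PC=10 exec 'MOV C, 1'. After: A=1 B=4 C=1 D=2 ZF=0 PC=11
Step 20: PC=11 exec 'MOV D, 4'. After: A=1 B=4 C=1 D=4 ZF=0 PC=12
Step 21: PC=12 exec 'ADD B, 3'. After: A=1 B=7 C=1 D=4 ZF=0 PC=13
Step 22: PC=13 exec 'HALT'. After: A=1 B=7 C=1 D=4 ZF=0 PC=13 HALTED

Answer: 1 7 1 4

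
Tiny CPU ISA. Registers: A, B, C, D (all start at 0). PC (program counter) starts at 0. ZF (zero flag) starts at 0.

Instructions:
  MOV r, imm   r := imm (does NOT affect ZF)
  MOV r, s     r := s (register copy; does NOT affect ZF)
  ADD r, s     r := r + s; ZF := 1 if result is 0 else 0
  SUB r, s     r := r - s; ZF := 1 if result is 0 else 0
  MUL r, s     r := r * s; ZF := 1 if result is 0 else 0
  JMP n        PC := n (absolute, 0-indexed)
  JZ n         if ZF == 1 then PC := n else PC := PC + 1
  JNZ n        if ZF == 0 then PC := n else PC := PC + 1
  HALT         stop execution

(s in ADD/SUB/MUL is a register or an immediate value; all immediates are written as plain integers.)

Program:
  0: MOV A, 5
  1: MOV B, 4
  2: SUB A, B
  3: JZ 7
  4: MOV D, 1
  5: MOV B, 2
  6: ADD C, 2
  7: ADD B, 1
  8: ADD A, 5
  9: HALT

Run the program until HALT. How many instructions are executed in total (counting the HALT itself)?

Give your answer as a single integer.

Step 1: PC=0 exec 'MOV A, 5'. After: A=5 B=0 C=0 D=0 ZF=0 PC=1
Step 2: PC=1 exec 'MOV B, 4'. After: A=5 B=4 C=0 D=0 ZF=0 PC=2
Step 3: PC=2 exec 'SUB A, B'. After: A=1 B=4 C=0 D=0 ZF=0 PC=3
Step 4: PC=3 exec 'JZ 7'. After: A=1 B=4 C=0 D=0 ZF=0 PC=4
Step 5: PC=4 exec 'MOV D, 1'. After: A=1 B=4 C=0 D=1 ZF=0 PC=5
Step 6: PC=5 exec 'MOV B, 2'. After: A=1 B=2 C=0 D=1 ZF=0 PC=6
Step 7: PC=6 exec 'ADD C, 2'. After: A=1 B=2 C=2 D=1 ZF=0 PC=7
Step 8: PC=7 exec 'ADD B, 1'. After: A=1 B=3 C=2 D=1 ZF=0 PC=8
Step 9: PC=8 exec 'ADD A, 5'. After: A=6 B=3 C=2 D=1 ZF=0 PC=9
Step 10: PC=9 exec 'HALT'. After: A=6 B=3 C=2 D=1 ZF=0 PC=9 HALTED
Total instructions executed: 10

Answer: 10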